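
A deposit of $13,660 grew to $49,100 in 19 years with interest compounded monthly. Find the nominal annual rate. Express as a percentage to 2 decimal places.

The 228-period growth factor is 49,100/13,660 = 3.59444.
r/12 = 3.59444^(1/228) − 1 ≈ 0.00562712, so r ≈ 12·0.00562712 = 6.75254%.

6.75%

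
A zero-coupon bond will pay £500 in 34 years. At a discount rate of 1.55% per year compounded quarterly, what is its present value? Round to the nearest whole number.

Growth factor = (1 + 0.003875)^136 ≈ 1.69211896.
P = 500/1.69211896 ≈ 295.4875.

£295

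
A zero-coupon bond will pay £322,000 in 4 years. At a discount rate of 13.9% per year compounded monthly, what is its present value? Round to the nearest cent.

Periodic rate = 13.9%/12 = 0.0115833; 48 periods.
P = 322,000/(1 + 0.139/12)^48 ≈ 322,000/1.73812072443 ≈ 185,257.5575.

£185,257.56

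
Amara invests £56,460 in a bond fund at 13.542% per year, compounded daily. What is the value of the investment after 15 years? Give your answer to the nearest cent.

£430,288.41

Periodic rate = 13.542%/365 = 0.000371014; periods = 365·15 = 5475.
A = 56,460·(1 + 0.13542/365)^5475 ≈ 56,460·7.62111948626 ≈ 430,288.4062.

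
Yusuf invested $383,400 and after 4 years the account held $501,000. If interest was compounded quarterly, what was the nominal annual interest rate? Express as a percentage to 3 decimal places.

6.744%

The 16-period growth factor is 501,000/383,400 = 1.30673.
r/4 = 1.30673^(1/16) − 1 ≈ 0.016861, so r ≈ 4·0.016861 = 6.74441%.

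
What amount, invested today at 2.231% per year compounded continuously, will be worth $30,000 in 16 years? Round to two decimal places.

$20,994.01

P = A·e^(−rt) = 30,000·e^(−0.35696).
e^(−0.35696) ≈ 0.69980048919, so P ≈ 20,994.0147.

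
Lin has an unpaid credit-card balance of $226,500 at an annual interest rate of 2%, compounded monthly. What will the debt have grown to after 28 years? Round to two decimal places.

Periodic rate = 2%/12 = 0.00166667; periods = 12·28 = 336.
A = 226,500·(1 + 0.02/12)^336 ≈ 226,500·1.7498566166 ≈ 396,342.5237.

$396,342.52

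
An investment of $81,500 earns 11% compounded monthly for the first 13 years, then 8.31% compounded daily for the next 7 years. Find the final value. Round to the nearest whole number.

$605,299

After 13 years at 11%: 81,500 × 4.15156600311 ≈ 338,352.6293.
Then 7 years at 8.31%: 338,352.6293 × 1.78895883083 ≈ 605,298.9240.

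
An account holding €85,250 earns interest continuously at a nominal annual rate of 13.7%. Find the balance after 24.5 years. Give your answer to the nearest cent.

€2,445,703.56

A = P·e^(rt) = 85,250·e^(0.137·24.5) = 85,250·e^3.3565.
e^3.3565 ≈ 28.68860483942, so A ≈ 2,445,703.5626.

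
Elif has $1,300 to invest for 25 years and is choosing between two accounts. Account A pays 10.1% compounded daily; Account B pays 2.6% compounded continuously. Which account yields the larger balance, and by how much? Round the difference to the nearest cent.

Account A, by $13,742.29

Account A growth factor: (1 + 0.101/365)^9125 ≈ 12.486533145; balance ≈ 16,232.4931.
Account B growth factor: e^(0.026·25) = e^0.65 ≈ 1.915540829; balance ≈ 2,490.2031.
Account A is larger by 13,742.2900.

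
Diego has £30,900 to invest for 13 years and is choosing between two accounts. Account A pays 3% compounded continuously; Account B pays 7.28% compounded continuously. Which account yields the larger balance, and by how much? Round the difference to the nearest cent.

A: e^(0.03·13) = e^0.39 ≈ 1.4769807939, so 30,900 × 1.4769807939 ≈ 45,638.7065.
B: e^(0.0728·13) = e^0.9464 ≈ 2.5764178399, so 30,900 × 2.5764178399 ≈ 79,611.3113.
Difference ≈ 33,972.6047 in favor of B.

Account B, by £33,972.60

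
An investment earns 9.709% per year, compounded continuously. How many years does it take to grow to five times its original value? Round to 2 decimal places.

16.58 years

e^(0.09709t) = 5, so 0.09709t = ln 5 ≈ 1.6094.
t ≈ 1.6094/0.09709 ≈ 16.5768.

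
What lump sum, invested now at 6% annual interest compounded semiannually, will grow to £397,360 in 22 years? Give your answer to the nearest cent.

£108,229.65

Growth factor = (1 + 0.03)^44 ≈ 3.67145227345.
P = 397,360/3.67145227345 ≈ 108,229.6515.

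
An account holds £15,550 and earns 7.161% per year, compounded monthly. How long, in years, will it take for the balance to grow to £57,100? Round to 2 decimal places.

(1 + 0.0059675)^(12t) = 57,100/15,550 = 3.672.
12t·ln(1 + 0.0059675) = ln(3.672); 12t = 1.3007/0.00594976 ≈ 218.6210.
t ≈ 18.2184 years.

18.22 years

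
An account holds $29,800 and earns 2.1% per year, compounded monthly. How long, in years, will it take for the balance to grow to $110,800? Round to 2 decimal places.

62.59 years

We need (1 + 0.00175)^(12t) = 3.7181, so 12t = ln 3.7181 / ln 1.00175 ≈ 751.0669.
t ≈ 751.0669/12 = 62.5889 years.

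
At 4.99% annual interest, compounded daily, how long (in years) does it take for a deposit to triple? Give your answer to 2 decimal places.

(1 + 0.000136712)^(365t) = 3.
365t = ln 3 / ln(1 + 0.000136712) ≈ 1.0986/0.000136703 ≈ 8036.4909.
t ≈ 22.0178.

22.02 years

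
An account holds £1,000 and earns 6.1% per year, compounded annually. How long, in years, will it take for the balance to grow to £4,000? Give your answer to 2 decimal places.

23.41 years

(1 + 0.061)^t = 4,000/1,000 = 4.
t·ln(1 + 0.061) = ln(4); t = 1.3863/0.0592119 ≈ 23.4124.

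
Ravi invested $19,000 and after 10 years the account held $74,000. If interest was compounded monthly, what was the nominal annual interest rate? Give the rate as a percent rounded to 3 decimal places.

The 120-period growth factor is 74,000/19,000 = 3.89474.
r/12 = 3.89474^(1/120) − 1 ≈ 0.0113946, so r ≈ 12·0.0113946 = 13.67358%.

13.674%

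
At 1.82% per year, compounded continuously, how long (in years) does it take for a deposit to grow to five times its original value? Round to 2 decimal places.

88.43 years

e^(0.0182t) = 5, so 0.0182t = ln 5 ≈ 1.6094.
t ≈ 1.6094/0.0182 ≈ 88.4307.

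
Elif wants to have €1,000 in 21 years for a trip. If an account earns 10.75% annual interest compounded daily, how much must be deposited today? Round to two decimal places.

Growth factor = (1 + 0.1075/365)^7665 ≈ 9.55598467.
P = 1,000/9.55598467 ≈ 104.6465.

€104.65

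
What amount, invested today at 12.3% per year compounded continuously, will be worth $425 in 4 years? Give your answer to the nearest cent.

P = A·e^(−rt) = 425·e^(−0.492).
e^(−0.492) ≈ 0.611402366, so P ≈ 259.8460.

$259.85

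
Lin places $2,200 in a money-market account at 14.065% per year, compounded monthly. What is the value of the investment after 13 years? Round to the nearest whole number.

Periodic rate = 14.065%/12 = 0.0117208; periods = 12·13 = 156.
A = 2,200·(1 + 0.14065/12)^156 ≈ 2,200·6.1584031898 ≈ 13,548.4870.

$13,548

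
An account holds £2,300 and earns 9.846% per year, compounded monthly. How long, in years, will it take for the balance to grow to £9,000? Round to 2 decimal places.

We need (1 + 0.008205)^(12t) = 3.913, so 12t = ln 3.913 / ln 1.008205 ≈ 166.9598.
t ≈ 166.9598/12 = 13.9133 years.

13.91 years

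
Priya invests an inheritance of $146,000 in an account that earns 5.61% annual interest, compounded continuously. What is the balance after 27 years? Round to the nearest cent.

$664,016.25

A = P·e^(rt) = 146,000·e^(0.0561·27) = 146,000·e^1.5147.
e^1.5147 ≈ 4.54805650521, so A ≈ 664,016.2498.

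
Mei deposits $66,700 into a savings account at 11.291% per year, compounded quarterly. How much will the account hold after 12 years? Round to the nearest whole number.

$253,751

Growth factor = (1 + 0.0282275)^48 ≈ 3.80436621258.
A ≈ 66,700 × 3.80436621258 ≈ 253,751.2264.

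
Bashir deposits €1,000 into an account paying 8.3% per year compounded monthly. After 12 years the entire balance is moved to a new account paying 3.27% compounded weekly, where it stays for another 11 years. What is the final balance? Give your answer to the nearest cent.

€3,865.76

Phase 1: 1,000·(1 + 0.083/12)^144 ≈ 2,698.1634.
Phase 2: 2,698.1634·(1 + 0.0327/52)^572 ≈ 3,865.7598.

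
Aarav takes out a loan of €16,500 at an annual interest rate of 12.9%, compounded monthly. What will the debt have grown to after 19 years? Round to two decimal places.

€188,911.74

Growth factor = (1 + 0.01075)^228 ≈ 11.4491962935.
A ≈ 16,500 × 11.4491962935 ≈ 188,911.7388.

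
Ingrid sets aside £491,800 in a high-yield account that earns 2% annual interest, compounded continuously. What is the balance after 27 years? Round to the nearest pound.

A = P·e^(rt) = 491,800·e^(0.02·27) = 491,800·e^0.54.
e^0.54 ≈ 1.71600686218, so A ≈ 843,932.1748.

£843,932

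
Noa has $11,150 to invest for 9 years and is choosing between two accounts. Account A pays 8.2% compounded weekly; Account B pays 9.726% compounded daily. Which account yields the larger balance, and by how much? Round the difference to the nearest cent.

A: (1 + 0.082/52)^468 ≈ 2.090532308, so 11,150 × 2.090532308 ≈ 23,309.4352.
B: (1 + 0.09726/365)^3285 ≈ 2.3994112545, so 11,150 × 2.3994112545 ≈ 26,753.4355.
Difference ≈ 3,444.0003 in favor of B.

Account B, by $3,444.00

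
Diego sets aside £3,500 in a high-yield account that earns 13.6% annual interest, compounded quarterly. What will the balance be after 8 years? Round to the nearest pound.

Growth factor = (1 + 0.034)^32 ≈ 2.9151253913.
A ≈ 3,500 × 2.9151253913 ≈ 10,202.9389.

£10,203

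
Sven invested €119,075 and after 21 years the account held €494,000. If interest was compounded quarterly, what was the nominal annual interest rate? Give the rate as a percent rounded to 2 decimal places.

(1 + r/4)^84 = 494,000/119,075 = 4.14865.
1 + r/4 = 4.14865^(1/84) ≈ 1.017082, so r/4 ≈ 0.0170821.
r ≈ 4·0.0170821 = 6.83286%.

6.83%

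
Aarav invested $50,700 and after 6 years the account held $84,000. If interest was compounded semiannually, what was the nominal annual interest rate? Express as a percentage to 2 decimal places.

8.59%

The 12-period growth factor is 84,000/50,700 = 1.6568.
r/2 = 1.6568^(1/12) − 1 ≈ 0.0429719, so r ≈ 2·0.0429719 = 8.59438%.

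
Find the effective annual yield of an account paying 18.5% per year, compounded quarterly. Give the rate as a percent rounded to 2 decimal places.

19.82%

One year is 4 periods at 0.04625 each: (1 + 0.04625)^4 ≈ 1.198235.
EAR = 1.198235 − 1 ≈ 19.82347%.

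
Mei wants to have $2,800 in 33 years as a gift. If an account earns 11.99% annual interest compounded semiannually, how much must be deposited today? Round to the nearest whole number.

Periodic rate = 11.99%/2 = 0.05995; 66 periods.
P = 2,800/(1 + 0.05995)^66 ≈ 2,800/46.64821464 ≈ 60.0237.

$60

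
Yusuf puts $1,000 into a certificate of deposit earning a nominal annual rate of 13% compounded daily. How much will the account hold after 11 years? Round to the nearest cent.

Periodic rate = 13%/365 = 0.000356164; periods = 365·11 = 4015.
A = 1,000·(1 + 0.13/365)^4015 ≈ 1,000·4.177635443 ≈ 4,177.6354.

$4,177.64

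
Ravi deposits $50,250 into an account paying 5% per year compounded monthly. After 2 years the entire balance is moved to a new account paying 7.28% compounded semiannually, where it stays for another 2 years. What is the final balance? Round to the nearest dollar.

After 2 years at 5%: 50,250 × 1.1049413356 ≈ 55,523.3021.
Then 2 years at 7.28%: 55,523.3021 × 1.1537444297 ≈ 64,059.7005.

$64,060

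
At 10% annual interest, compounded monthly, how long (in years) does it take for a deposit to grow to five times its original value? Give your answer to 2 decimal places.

(1 + 0.00833333)^(12t) = 5.
12t = ln 5 / ln(1 + 0.00833333) ≈ 1.6094/0.0082988 ≈ 193.9362.
t ≈ 16.1613.

16.16 years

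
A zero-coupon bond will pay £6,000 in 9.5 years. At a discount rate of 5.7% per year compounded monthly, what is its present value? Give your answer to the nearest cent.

£3,495.73

Periodic rate = 5.7%/12 = 0.00475; 114 periods.
P = 6,000/(1 + 0.00475)^114 ≈ 6,000/1.716380985 ≈ 3,495.7274.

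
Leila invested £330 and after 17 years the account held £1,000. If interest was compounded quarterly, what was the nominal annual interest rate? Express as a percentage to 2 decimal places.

The 68-period growth factor is 1,000/330 = 3.0303.
r/4 = 3.0303^(1/68) − 1 ≈ 0.0164375, so r ≈ 4·0.0164375 = 6.57500%.

6.57%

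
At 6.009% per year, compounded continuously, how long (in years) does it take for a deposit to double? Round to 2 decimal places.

11.54 years

e^(0.06009t) = 2, so 0.06009t = ln 2 ≈ 0.69315.
t ≈ 0.69315/0.06009 ≈ 11.5352.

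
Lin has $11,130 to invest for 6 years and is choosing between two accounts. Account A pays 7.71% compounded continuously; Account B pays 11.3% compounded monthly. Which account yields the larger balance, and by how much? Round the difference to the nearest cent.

Account B, by $4,179.28

A: e^(0.0771·6) = e^0.4626 ≈ 1.5881979362, so 11,130 × 1.5881979362 ≈ 17,676.6430.
B: (1 + 0.113/12)^72 ≈ 1.9636945036, so 11,130 × 1.9636945036 ≈ 21,855.9198.
Difference ≈ 4,179.2768 in favor of B.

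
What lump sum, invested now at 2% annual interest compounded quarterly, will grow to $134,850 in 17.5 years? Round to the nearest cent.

$95,110.10

Growth factor = (1 + 0.005)^70 ≈ 1.41783052745.
P = 134,850/1.41783052745 ≈ 95,110.0977.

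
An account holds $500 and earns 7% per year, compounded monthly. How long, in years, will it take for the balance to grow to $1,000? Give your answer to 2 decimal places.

9.93 years

(1 + 0.00583333)^(12t) = 1,000/500 = 2.
12t·ln(1 + 0.00583333) = ln(2); 12t = 0.69315/0.00581639 ≈ 119.1715.
t ≈ 9.9310 years.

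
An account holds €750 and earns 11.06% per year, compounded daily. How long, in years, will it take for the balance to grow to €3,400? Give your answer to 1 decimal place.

13.7 years

We need (1 + 0.000303014)^(365t) = 4.5333, so 365t = ln 4.5333 / ln 1.000303 ≈ 4988.8388.
t ≈ 4988.8388/365 = 13.6681 years.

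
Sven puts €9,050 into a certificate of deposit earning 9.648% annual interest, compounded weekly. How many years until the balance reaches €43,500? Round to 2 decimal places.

16.29 years

(1 + 0.00185538)^(52t) = 43,500/9,050 = 4.8066.
52t·ln(1 + 0.00185538) = ln(4.8066); 52t = 1.57/0.00185367 ≈ 846.9684.
t ≈ 16.2879 years.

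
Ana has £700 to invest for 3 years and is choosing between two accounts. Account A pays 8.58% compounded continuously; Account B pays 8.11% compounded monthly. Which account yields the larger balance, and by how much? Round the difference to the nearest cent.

A: e^(0.0858·3) = e^0.2574 ≈ 1.29356245, so 700 × 1.29356245 ≈ 905.4937.
B: (1 + 0.0811/12)^36 ≈ 1.27440772, so 700 × 1.27440772 ≈ 892.0854.
Difference ≈ 13.4083 in favor of A.

Account A, by £13.41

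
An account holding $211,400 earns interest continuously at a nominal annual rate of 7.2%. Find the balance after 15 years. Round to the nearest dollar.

$622,505

A = P·e^(rt) = 211,400·e^(0.072·15) = 211,400·e^1.08.
e^1.08 ≈ 2.94467955107, so A ≈ 622,505.2571.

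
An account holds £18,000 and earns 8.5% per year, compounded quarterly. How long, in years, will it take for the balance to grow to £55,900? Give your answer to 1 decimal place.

13.5 years

We need (1 + 0.02125)^(4t) = 3.1056, so 4t = ln 3.1056 / ln 1.02125 ≈ 53.8913.
t ≈ 53.8913/4 = 13.4728 years.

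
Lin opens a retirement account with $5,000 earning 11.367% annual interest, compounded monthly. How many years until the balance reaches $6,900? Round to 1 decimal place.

2.8 years

We need (1 + 0.0094725)^(12t) = 1.38, so 12t = ln 1.38 / ln 1.009472 ≈ 34.1627.
t ≈ 34.1627/12 = 2.8469 years.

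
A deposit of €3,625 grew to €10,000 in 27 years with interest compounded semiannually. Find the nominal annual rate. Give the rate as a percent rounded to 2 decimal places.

3.79%

(1 + r/2)^54 = 10,000/3,625 = 2.75862.
1 + r/2 = 2.75862^(1/54) ≈ 1.018969, so r/2 ≈ 0.018969.
r ≈ 2·0.018969 = 3.79380%.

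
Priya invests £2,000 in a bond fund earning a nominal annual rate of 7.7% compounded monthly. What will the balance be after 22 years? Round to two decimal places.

£10,823.67

Growth factor = (1 + 0.077/12)^264 ≈ 5.4118349964.
A ≈ 2,000 × 5.4118349964 ≈ 10,823.6700.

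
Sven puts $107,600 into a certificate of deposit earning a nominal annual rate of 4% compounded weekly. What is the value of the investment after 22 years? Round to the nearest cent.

$259,325.07

Periodic rate = 4%/52 = 0.000769231; periods = 52·22 = 1144.
A = 107,600·(1 + 0.04/52)^1144 ≈ 107,600·2.41008426575 ≈ 259,325.0670.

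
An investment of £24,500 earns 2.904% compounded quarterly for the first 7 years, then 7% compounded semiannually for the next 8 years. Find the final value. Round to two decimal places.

£52,020.69

After 7 years at 2.904%: 24,500 × 1.2245159778 ≈ 30,000.6415.
Then 8 years at 7%: 30,000.6415 × 1.7339860398 ≈ 52,020.6935.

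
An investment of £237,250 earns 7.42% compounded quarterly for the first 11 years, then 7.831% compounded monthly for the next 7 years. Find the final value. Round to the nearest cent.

£919,863.81

Phase 1: 237,250·(1 + 0.01855)^44 ≈ 532,635.0699.
Phase 2: 532,635.0699·(1 + 0.07831/12)^84 ≈ 919,863.8119.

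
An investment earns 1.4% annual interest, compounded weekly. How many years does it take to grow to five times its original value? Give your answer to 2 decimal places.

114.98 years

(1 + 0.000269231)^(52t) = 5.
52t = ln 5 / ln(1 + 0.000269231) ≈ 1.6094/0.000269195 ≈ 5978.7169.
t ≈ 114.9753.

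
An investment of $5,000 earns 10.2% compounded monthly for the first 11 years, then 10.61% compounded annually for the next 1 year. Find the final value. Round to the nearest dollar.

Phase 1: 5,000·(1 + 0.0085)^132 ≈ 15,282.3148.
Phase 2: 15,282.3148·(1 + 0.1061)^1 ≈ 16,903.7684.

$16,904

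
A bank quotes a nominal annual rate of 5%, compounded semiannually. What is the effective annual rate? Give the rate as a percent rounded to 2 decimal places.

EAR = (1 + 5%/2)^2 − 1 = (1 + 0.025)^2 − 1.
(1 + 0.025)^2 ≈ 1.050625, so EAR ≈ 5.06250%.

5.06%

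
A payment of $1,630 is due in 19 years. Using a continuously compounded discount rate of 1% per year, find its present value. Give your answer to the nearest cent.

P = A·e^(−rt) = 1,630·e^(−0.19).
e^(−0.19) ≈ 0.8269591339, so P ≈ 1,347.9434.

$1,347.94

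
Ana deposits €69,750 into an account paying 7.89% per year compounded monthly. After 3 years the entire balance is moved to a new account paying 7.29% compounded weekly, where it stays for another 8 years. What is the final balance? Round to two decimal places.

After 3 years at 7.89%: 69,750 × 1.2660796582 ≈ 88,309.0562.
Then 8 years at 7.29%: 88,309.0562 × 1.79103126723 ≈ 158,164.2808.

€158,164.28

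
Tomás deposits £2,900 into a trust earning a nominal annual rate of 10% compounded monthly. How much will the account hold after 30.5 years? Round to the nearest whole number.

£60,465

Growth factor = (1 + 0.1/12)^366 ≈ 20.850164339.
A ≈ 2,900 × 20.850164339 ≈ 60,465.4766.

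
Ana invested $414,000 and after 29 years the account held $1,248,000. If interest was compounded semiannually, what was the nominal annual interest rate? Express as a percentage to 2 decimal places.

(1 + r/2)^58 = 1,248,000/414,000 = 3.01449.
1 + r/2 = 3.01449^(1/58) ≈ 1.019207, so r/2 ≈ 0.0192068.
r ≈ 2·0.0192068 = 3.84136%.

3.84%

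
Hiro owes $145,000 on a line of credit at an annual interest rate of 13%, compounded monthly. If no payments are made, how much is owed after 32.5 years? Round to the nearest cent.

$9,691,575.46

Periodic rate = 13%/12 = 0.0108333; periods = 12·32.5 = 390.
A = 145,000·(1 + 0.13/12)^390 ≈ 145,000·66.83845145388 ≈ 9,691,575.4608.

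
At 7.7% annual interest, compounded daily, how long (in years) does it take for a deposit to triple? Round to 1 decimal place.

(1 + 0.000210959)^(365t) = 3.
365t = ln 3 / ln(1 + 0.000210959) ≈ 1.0986/0.000210937 ≈ 5208.2569.
t ≈ 14.2692.

14.3 years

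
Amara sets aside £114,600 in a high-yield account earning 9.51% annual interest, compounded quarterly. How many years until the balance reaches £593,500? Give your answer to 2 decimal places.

(1 + 0.023775)^(4t) = 593,500/114,600 = 5.1789.
4t·ln(1 + 0.023775) = ln(5.1789); 4t = 1.6446/0.0234968 ≈ 69.9921.
t ≈ 17.4980 years.

17.50 years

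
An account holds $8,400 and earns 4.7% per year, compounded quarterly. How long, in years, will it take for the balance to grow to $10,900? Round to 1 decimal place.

5.6 years

We need (1 + 0.01175)^(4t) = 1.2976, so 4t = ln 1.2976 / ln 1.01175 ≈ 22.3029.
t ≈ 22.3029/4 = 5.5757 years.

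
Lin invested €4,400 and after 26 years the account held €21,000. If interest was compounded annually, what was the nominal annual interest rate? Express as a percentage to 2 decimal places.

(1 + r)^26 = 21,000/4,400 = 4.77273.
1 + r = 4.77273^(1/26) ≈ 1.061956, so r ≈ 0.0619557.
r ≈ 6.19557%.

6.20%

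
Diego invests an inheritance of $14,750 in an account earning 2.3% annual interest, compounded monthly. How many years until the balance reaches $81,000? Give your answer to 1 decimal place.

74.1 years

We need (1 + 0.00191667)^(12t) = 5.4915, so 12t = ln 5.4915 / ln 1.001917 ≈ 889.4806.
t ≈ 889.4806/12 = 74.1234 years.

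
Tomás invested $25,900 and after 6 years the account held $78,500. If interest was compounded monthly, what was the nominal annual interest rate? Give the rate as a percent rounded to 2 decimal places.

The 72-period growth factor is 78,500/25,900 = 3.03089.
r/12 = 3.03089^(1/72) − 1 ≈ 0.01552, so r ≈ 12·0.01552 = 18.62397%.

18.62%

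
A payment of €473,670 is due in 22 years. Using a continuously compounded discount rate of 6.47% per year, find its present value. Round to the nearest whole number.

P = A·e^(−rt) = 473,670·e^(−1.4234).
e^(−1.4234) ≈ 0.240893584765, so P ≈ 114,104.0643.

€114,104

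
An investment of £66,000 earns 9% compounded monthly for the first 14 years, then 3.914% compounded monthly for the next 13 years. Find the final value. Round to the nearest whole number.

£384,885

After 14 years at 9%: 66,000 × 3.50888559548 ≈ 231,586.4493.
Then 13 years at 3.914%: 231,586.4493 × 1.66195064416 ≈ 384,885.2486.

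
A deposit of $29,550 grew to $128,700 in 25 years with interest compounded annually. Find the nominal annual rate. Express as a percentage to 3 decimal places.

(1 + r)^25 = 128,700/29,550 = 4.35533.
1 + r = 4.35533^(1/25) ≈ 1.060623, so r ≈ 0.0606225.
r ≈ 6.06225%.

6.062%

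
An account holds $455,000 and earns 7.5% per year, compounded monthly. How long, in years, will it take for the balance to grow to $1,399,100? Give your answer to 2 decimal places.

We need (1 + 0.00625)^(12t) = 3.0749, so 12t = ln 3.0749 / ln 1.00625 ≈ 180.2870.
t ≈ 180.2870/12 = 15.0239 years.

15.02 years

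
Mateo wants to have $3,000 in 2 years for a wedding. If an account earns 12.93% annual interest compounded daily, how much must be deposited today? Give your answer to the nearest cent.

Periodic rate = 12.93%/365 = 0.000354247; 730 periods.
P = 3,000/(1 + 0.1293/365)^730 ≈ 3,000/1.295056349 ≈ 2,316.5015.

$2,316.50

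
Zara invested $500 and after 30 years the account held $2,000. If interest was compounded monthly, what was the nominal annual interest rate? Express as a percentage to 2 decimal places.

The 360-period growth factor is 2,000/500 = 4.
r/12 = 4^(1/360) − 1 ≈ 0.00385824, so r ≈ 12·0.00385824 = 4.62989%.

4.63%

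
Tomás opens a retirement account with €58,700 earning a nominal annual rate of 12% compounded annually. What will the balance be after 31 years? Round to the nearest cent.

Annual rate = 12% = 0.12; years = 31.
A = 58,700·(1 + 0.12)^31 ≈ 58,700·33.55511277542 ≈ 1,969,685.1199.

€1,969,685.12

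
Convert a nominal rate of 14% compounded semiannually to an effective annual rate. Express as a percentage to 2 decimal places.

EAR = (1 + 14%/2)^2 − 1 = (1 + 0.07)^2 − 1.
(1 + 0.07)^2 ≈ 1.1449, so EAR ≈ 14.49000%.

14.49%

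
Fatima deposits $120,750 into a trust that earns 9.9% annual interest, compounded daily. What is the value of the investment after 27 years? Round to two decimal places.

Growth factor = (1 + 0.099/365)^9855 ≈ 14.47810579003.
A ≈ 120,750 × 14.47810579003 ≈ 1,748,231.2741.

$1,748,231.27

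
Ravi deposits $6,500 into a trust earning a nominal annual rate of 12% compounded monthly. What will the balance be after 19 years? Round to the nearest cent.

Periodic rate = 12%/12 = 0.01; periods = 12·19 = 228.
A = 6,500·(1 + 0.01)^228 ≈ 6,500·9.6665883013 ≈ 62,832.8240.

$62,832.82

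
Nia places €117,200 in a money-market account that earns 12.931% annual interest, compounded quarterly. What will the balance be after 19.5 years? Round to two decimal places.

Periodic rate = 12.931%/4 = 0.0323275; periods = 4·19.5 = 78.
A = 117,200·(1 + 0.0323275)^78 ≈ 117,200·11.96092409294 ≈ 1,401,820.3037.

€1,401,820.30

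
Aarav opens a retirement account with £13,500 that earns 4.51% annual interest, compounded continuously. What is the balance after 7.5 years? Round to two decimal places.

A = P·e^(rt) = 13,500·e^(0.0451·7.5) = 13,500·e^0.33825.
e^0.33825 ≈ 1.4024910824, so A ≈ 18,933.6296.

£18,933.63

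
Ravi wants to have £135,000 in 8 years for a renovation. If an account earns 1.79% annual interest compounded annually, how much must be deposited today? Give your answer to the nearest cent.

Annual rate = 1.79% = 0.0179; 8 periods.
P = 135,000/(1 + 0.0179)^8 ≈ 135,000/1.1524999492 ≈ 117,136.6646.

£117,136.66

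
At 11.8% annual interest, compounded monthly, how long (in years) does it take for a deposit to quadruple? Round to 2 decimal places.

(1 + 0.00983333)^(12t) = 4.
12t = ln 4 / ln(1 + 0.00983333) ≈ 1.3863/0.0097853 ≈ 141.6711.
t ≈ 11.8059.

11.81 years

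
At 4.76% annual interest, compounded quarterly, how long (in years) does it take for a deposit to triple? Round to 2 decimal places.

(1 + 0.0119)^(4t) = 3.
4t = ln 3 / ln(1 + 0.0119) ≈ 1.0986/0.0118298 ≈ 92.8686.
t ≈ 23.2171.

23.22 years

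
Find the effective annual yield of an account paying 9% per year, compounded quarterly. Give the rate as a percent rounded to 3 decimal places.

EAR = (1 + 9%/4)^4 − 1 = (1 + 0.0225)^4 − 1.
(1 + 0.0225)^4 ≈ 1.093083, so EAR ≈ 9.30833%.

9.308%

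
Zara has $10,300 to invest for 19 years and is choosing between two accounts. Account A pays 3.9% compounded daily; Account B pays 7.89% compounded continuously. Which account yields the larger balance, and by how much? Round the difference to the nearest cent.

Account A growth factor: (1 + 0.039/365)^6935 ≈ 2.0979494497; balance ≈ 21,608.8793.
Account B growth factor: e^(0.0789·19) = e^1.4991 ≈ 4.4776573647; balance ≈ 46,119.8709.
Account B is larger by 24,510.9915.

Account B, by $24,510.99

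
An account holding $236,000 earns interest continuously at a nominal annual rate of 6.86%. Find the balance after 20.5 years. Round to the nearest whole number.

$963,075

A = P·e^(rt) = 236,000·e^(0.0686·20.5) = 236,000·e^1.4063.
e^1.4063 ≈ 4.08082837134, so A ≈ 963,075.4956.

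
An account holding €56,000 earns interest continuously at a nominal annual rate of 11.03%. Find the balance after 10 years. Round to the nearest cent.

A = P·e^(rt) = 56,000·e^(0.1103·10) = 56,000·e^1.103.
e^1.103 ≈ 3.01319205429, so A ≈ 168,738.7550.

€168,738.76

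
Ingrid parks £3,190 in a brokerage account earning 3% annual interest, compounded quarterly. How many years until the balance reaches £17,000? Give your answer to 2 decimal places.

55.98 years

(1 + 0.0075)^(4t) = 17,000/3,190 = 5.3292.
4t·ln(1 + 0.0075) = ln(5.3292); 4t = 1.6732/0.00747201 ≈ 223.9279.
t ≈ 55.9820 years.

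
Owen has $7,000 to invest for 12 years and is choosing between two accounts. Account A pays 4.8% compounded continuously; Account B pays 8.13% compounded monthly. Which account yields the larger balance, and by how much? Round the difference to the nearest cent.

A: e^(0.048·12) = e^0.576 ≈ 1.7789085463, so 7,000 × 1.7789085463 ≈ 12,452.3598.
B: (1 + 0.006775)^144 ≈ 2.6440451717, so 7,000 × 2.6440451717 ≈ 18,508.3162.
Difference ≈ 6,055.9564 in favor of B.

Account B, by $6,055.96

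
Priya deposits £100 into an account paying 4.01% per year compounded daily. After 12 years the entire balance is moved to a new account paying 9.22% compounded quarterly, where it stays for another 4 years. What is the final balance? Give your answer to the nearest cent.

£232.98

After 12 years at 4.01%: 100 × 1.61797209 ≈ 161.7972.
Then 4 years at 9.22%: 161.7972 × 1.43995777 ≈ 232.9811.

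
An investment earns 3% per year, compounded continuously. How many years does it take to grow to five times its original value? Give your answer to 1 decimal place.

53.6 years

e^(0.03t) = 5, so 0.03t = ln 5 ≈ 1.6094.
t ≈ 1.6094/0.03 ≈ 53.6479.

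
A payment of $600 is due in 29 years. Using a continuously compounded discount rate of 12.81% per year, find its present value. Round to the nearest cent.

$14.61

P = A·e^(−rt) = 600·e^(−3.7149).
e^(−3.7149) ≈ 0.0243578768, so P ≈ 14.6147.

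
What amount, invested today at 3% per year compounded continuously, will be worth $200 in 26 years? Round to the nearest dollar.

P = A·e^(−rt) = 200·e^(−0.78).
e^(−0.78) ≈ 0.458406011, so P ≈ 91.6812.

$92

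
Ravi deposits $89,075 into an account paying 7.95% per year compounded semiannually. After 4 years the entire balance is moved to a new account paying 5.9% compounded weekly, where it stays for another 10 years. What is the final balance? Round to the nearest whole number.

$219,420

Phase 1: 89,075·(1 + 0.03975)^8 ≈ 121,671.0521.
Phase 2: 121,671.0521·(1 + 0.059/52)^520 ≈ 219,419.7693.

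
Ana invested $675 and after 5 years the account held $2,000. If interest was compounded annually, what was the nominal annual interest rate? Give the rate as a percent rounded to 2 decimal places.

24.26%

The 5-period growth factor is 2,000/675 = 2.96296.
r = 2.96296^(1/5) − 1 ≈ 0.24264, i.e. 24.26398%.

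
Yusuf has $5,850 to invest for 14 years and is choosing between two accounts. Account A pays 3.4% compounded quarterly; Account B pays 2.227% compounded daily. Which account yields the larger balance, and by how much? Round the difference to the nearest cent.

Account A, by $1,407.20

Account A growth factor: (1 + 0.0085)^56 ≈ 1.606388338; balance ≈ 9,397.3718.
Account B growth factor: (1 + 0.02227/365)^5110 ≈ 1.365841181; balance ≈ 7,990.1709.
Account A is larger by 1,407.2009.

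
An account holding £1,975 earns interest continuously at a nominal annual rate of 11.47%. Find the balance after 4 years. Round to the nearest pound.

A = P·e^(rt) = 1,975·e^(0.1147·4) = 1,975·e^0.4588.
e^0.4588 ≈ 1.582174236, so A ≈ 3,124.7941.

£3,125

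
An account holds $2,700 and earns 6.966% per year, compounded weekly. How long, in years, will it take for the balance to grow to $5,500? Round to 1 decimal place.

10.2 years

(1 + 0.00133962)^(52t) = 5,500/2,700 = 2.037.
52t·ln(1 + 0.00133962) = ln(2.037); 52t = 0.7115/0.00133872 ≈ 531.4755.
t ≈ 10.2207 years.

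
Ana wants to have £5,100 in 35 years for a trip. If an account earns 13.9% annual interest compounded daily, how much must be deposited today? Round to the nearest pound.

Periodic rate = 13.9%/365 = 0.000380822; 12775 periods.
P = 5,100/(1 + 0.139/365)^12775 ≈ 5,100/129.5509041 ≈ 39.3668.

£39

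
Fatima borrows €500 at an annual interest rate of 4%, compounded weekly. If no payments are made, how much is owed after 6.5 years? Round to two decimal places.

Periodic rate = 4%/52 = 0.000769231; periods = 52·6.5 = 338.
A = 500·(1 + 0.04/52)^338 ≈ 500·1.29680047 ≈ 648.4002.

€648.40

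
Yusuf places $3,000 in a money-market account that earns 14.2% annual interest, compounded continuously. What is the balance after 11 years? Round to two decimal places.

$14,305.05

A = P·e^(rt) = 3,000·e^(0.142·11) = 3,000·e^1.562.
e^1.562 ≈ 4.7683484116, so A ≈ 14,305.0452.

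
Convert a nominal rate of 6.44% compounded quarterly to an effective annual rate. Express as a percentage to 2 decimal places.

6.60%

One year is 4 periods at 0.0161 each: (1 + 0.0161)^4 ≈ 1.065972.
EAR = 1.065972 − 1 ≈ 6.59720%.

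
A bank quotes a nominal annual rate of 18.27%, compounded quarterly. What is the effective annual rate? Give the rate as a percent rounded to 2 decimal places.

One year is 4 periods at 0.045675 each: (1 + 0.045675)^4 ≈ 1.195603.
EAR = 1.195603 − 1 ≈ 19.56027%.

19.56%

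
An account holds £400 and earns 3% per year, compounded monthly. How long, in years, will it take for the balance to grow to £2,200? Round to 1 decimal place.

(1 + 0.0025)^(12t) = 2,200/400 = 5.5.
12t·ln(1 + 0.0025) = ln(5.5); 12t = 1.7047/0.00249688 ≈ 682.7513.
t ≈ 56.8959 years.

56.9 years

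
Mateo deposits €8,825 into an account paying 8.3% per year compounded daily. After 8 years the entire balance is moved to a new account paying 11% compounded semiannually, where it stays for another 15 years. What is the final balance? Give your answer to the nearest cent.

€85,433.31

After 8 years at 8.3%: 8,825 × 1.9424003762 ≈ 17,141.6833.
Then 15 years at 11%: 17,141.6833 × 4.9839512884 ≈ 85,433.3147.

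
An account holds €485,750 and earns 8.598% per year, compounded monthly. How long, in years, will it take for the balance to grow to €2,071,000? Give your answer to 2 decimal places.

16.93 years

(1 + 0.007165)^(12t) = 2,071,000/485,750 = 4.2635.
12t·ln(1 + 0.007165) = ln(4.2635); 12t = 1.4501/0.00713945 ≈ 203.1098.
t ≈ 16.9258 years.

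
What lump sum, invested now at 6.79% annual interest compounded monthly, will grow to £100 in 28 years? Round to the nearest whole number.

£15

Periodic rate = 6.79%/12 = 0.00565833; 336 periods.
P = 100/(1 + 0.0679/12)^336 ≈ 100/6.6581482 ≈ 15.0192.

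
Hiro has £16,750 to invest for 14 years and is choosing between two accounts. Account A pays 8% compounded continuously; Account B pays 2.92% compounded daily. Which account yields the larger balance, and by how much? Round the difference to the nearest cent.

A: e^(0.08·14) = e^1.12 ≈ 3.0648542033, so 16,750 × 3.0648542033 ≈ 51,336.3079.
B: (1 + 0.00008)^5110 ≈ 1.5049860798, so 16,750 × 1.5049860798 ≈ 25,208.5168.
Difference ≈ 26,127.7911 in favor of A.

Account A, by £26,127.79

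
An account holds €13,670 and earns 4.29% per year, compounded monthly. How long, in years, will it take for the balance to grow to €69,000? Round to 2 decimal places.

(1 + 0.003575)^(12t) = 69,000/13,670 = 5.0475.
12t·ln(1 + 0.003575) = ln(5.0475); 12t = 1.6189/0.00356862 ≈ 453.6489.
t ≈ 37.8041 years.

37.80 years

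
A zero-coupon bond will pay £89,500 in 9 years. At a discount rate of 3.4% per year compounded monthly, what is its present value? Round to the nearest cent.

Growth factor = (1 + 0.034/12)^108 ≈ 1.3573948579.
P = 89,500/1.3573948579 ≈ 65,935.1253.

£65,935.13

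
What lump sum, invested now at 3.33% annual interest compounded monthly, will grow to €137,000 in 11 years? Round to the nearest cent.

€95,029.58

Periodic rate = 3.33%/12 = 0.002775; 132 periods.
P = 137,000/(1 + 0.002775)^132 ≈ 137,000/1.44165635205 ≈ 95,029.5816.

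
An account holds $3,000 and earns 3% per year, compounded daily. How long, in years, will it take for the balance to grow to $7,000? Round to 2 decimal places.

28.24 years

We need (1 + 0.0000821918)^(365t) = 2.3333, so 365t = ln 2.3333 / ln 1.000082 ≈ 10309.2143.
t ≈ 10309.2143/365 = 28.2444 years.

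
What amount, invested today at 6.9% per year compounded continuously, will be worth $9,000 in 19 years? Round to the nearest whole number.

$2,426

P = A·e^(−rt) = 9,000·e^(−1.311).
e^(−1.311) ≈ 0.2695503712, so P ≈ 2,425.9533.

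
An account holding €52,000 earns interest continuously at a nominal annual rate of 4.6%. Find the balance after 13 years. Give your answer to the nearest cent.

A = P·e^(rt) = 52,000·e^(0.046·13) = 52,000·e^0.598.
e^0.598 ≈ 1.8184782046, so A ≈ 94,560.8666.

€94,560.87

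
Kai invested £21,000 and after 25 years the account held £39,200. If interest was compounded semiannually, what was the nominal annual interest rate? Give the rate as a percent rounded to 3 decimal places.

2.512%

(1 + r/2)^50 = 39,200/21,000 = 1.86667.
1 + r/2 = 1.86667^(1/50) ≈ 1.012561, so r/2 ≈ 0.0125613.
r ≈ 2·0.0125613 = 2.51227%.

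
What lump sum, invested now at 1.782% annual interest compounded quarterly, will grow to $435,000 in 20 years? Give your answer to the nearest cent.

Growth factor = (1 + 0.004455)^80 ≈ 1.42704870503.
P = 435,000/1.42704870503 ≈ 304,824.9149.

$304,824.91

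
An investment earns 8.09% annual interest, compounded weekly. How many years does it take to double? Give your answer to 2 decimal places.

8.57 years

(1 + 0.00155577)^(52t) = 2.
52t = ln 2 / ln(1 + 0.00155577) ≈ 0.69315/0.00155456 ≈ 445.8799.
t ≈ 8.5746.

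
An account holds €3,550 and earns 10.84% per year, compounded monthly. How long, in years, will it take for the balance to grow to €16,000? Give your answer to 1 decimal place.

(1 + 0.00903333)^(12t) = 16,000/3,550 = 4.507.
12t·ln(1 + 0.00903333) = ln(4.507); 12t = 1.5056/0.00899278 ≈ 167.4278.
t ≈ 13.9523 years.

14.0 years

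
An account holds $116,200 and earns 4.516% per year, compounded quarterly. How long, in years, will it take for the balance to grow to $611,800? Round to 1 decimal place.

(1 + 0.01129)^(4t) = 611,800/116,200 = 5.2651.
4t·ln(1 + 0.01129) = ln(5.2651); 4t = 1.6611/0.0112267 ≈ 147.9585.
t ≈ 36.9896 years.

37.0 years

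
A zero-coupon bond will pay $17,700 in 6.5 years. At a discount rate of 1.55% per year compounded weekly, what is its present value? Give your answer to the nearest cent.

Periodic rate = 1.55%/52 = 0.000298077; 338 periods.
P = 17,700/(1 + 0.0155/52)^338 ≈ 17,700/1.1059835033 ≈ 16,003.8553.

$16,003.86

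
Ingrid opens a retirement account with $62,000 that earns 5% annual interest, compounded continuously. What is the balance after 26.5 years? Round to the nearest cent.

A = P·e^(rt) = 62,000·e^(0.05·26.5) = 62,000·e^1.325.
e^1.325 ≈ 3.762185355, so A ≈ 233,255.4920.

$233,255.49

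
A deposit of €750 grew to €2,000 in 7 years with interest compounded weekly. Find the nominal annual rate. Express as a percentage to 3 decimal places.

14.031%

(1 + r/52)^364 = 2,000/750 = 2.66667.
1 + r/52 = 2.66667^(1/364) ≈ 1.002698, so r/52 ≈ 0.00269822.
r ≈ 52·0.00269822 = 14.03074%.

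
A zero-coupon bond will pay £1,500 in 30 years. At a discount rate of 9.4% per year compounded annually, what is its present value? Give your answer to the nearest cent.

£101.29

Annual rate = 9.4% = 0.094; 30 periods.
P = 1,500/(1 + 0.094)^30 ≈ 1,500/14.80879291 ≈ 101.2912.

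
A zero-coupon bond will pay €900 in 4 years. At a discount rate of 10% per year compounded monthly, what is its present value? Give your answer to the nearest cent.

€604.29

Periodic rate = 10%/12 = 0.00833333; 48 periods.
P = 900/(1 + 0.1/12)^48 ≈ 900/1.4893541 ≈ 604.2888.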